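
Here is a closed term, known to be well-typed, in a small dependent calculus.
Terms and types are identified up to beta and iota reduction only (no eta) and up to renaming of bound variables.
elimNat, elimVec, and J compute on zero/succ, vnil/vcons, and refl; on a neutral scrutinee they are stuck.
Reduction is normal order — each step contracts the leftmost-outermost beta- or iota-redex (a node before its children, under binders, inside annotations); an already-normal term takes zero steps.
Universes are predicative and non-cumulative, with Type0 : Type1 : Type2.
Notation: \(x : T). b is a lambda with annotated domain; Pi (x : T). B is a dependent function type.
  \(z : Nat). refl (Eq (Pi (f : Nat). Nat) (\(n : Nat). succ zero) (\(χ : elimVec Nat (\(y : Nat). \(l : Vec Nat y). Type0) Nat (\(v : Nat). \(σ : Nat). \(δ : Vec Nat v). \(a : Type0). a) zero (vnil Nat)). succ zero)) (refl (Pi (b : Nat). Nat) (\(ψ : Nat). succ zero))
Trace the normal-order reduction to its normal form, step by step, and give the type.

normal-order reduction:
  \(z : Nat). refl (Eq (Pi (f : Nat). Nat) (\(n : Nat). succ zero) (\(χ : elimVec Nat (\(y : Nat). \(l : Vec Nat y). Type0) Nat (\(v : Nat). \(σ : Nat). \(δ : Vec Nat v). \(a : Type0). a) zero (vnil Nat)). succ zero)) (refl (Pi (b : Nat). Nat) (\(ψ : Nat). succ zero))
  ~> \(z : Nat). refl (Eq (Pi (f : Nat). Nat) (\(n : Nat). succ zero) (\(χ : Nat). succ zero)) (refl (Pi (y : Nat). Nat) (\(l : Nat). succ zero))
the term's type:
  Pi (z : Nat). Eq (Eq (Pi (f : Nat). Nat) (\(n : Nat). succ zero) (\(χ : Nat). succ zero)) (refl (Pi (y : Nat). Nat) (\(l : Nat). succ zero)) (refl (Pi (v : Nat). Nat) (\(σ : Nat). succ zero))


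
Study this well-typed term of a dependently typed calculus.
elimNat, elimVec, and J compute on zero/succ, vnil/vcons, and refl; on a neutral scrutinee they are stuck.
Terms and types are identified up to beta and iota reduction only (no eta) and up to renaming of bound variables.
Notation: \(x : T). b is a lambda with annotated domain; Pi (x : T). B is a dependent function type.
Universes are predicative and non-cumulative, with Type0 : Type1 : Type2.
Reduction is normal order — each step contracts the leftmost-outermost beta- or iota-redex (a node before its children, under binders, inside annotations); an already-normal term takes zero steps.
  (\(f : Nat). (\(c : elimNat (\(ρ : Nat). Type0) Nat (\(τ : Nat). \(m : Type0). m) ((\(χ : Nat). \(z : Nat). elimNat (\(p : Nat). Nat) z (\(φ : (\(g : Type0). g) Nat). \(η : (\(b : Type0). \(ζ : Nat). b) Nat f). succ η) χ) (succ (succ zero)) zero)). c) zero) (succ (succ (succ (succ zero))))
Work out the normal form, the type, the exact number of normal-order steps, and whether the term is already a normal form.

normal form:
  zero
the term's type:
  Nat
reduction steps (normal order): 2
started in normal form: no
first redex: a beta-redex


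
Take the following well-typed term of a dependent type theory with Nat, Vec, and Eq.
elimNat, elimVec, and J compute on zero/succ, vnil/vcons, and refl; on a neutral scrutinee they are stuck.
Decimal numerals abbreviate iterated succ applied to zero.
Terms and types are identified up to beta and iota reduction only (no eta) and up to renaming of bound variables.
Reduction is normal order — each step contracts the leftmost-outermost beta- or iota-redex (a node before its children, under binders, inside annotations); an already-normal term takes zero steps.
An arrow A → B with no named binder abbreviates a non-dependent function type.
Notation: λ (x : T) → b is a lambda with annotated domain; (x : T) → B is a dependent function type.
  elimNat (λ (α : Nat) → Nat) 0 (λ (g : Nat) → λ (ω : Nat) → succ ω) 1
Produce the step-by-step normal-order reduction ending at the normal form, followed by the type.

normal-order reduction sequence:
  elimNat (λ (α : Nat) → Nat) 0 (λ (g : Nat) → λ (ω : Nat) → succ ω) 1
  ~> (λ (α : Nat) → λ (g : Nat) → succ g) 0 (elimNat (λ (ω : Nat) → Nat) 0 (λ (q : Nat) → λ (p : Nat) → succ p) 0)
  ~> (λ (α : Nat) → succ α) (elimNat (λ (g : Nat) → Nat) 0 (λ (ω : Nat) → λ (q : Nat) → succ q) 0)
  ~> succ (elimNat (λ (α : Nat) → Nat) 0 (λ (g : Nat) → λ (ω : Nat) → succ ω) 0)
  ~> 1
type:
  Nat


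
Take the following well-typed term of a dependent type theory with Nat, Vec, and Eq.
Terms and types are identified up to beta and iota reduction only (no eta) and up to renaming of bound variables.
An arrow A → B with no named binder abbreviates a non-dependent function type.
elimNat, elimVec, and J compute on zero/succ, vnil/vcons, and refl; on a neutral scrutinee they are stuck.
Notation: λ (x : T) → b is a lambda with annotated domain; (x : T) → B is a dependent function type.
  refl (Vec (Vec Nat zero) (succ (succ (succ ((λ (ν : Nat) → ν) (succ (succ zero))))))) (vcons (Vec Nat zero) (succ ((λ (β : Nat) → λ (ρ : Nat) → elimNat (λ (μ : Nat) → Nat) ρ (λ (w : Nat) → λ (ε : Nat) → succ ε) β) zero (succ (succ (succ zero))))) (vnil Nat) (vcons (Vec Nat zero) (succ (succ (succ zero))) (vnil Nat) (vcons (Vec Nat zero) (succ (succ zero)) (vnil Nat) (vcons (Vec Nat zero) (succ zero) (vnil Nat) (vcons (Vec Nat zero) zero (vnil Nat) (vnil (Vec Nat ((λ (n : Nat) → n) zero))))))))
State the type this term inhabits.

type:
  Eq (Vec (Vec Nat zero) (succ (succ (succ (succ (succ zero)))))) (vcons (Vec Nat zero) (succ (succ (succ (succ zero)))) (vnil Nat) (vcons (Vec Nat zero) (succ (succ (succ zero))) (vnil Nat) (vcons (Vec Nat zero) (succ (succ zero)) (vnil Nat) (vcons (Vec Nat zero) (succ zero) (vnil Nat) (vcons (Vec Nat zero) zero (vnil Nat) (vnil (Vec Nat zero))))))) (vcons (Vec Nat zero) (succ (succ (succ (succ zero)))) (vnil Nat) (vcons (Vec Nat zero) (succ (succ (succ zero))) (vnil Nat) (vcons (Vec Nat zero) (succ (succ zero)) (vnil Nat) (vcons (Vec Nat zero) (succ zero) (vnil Nat) (vcons (Vec Nat zero) zero (vnil Nat) (vnil (Vec Nat zero)))))))


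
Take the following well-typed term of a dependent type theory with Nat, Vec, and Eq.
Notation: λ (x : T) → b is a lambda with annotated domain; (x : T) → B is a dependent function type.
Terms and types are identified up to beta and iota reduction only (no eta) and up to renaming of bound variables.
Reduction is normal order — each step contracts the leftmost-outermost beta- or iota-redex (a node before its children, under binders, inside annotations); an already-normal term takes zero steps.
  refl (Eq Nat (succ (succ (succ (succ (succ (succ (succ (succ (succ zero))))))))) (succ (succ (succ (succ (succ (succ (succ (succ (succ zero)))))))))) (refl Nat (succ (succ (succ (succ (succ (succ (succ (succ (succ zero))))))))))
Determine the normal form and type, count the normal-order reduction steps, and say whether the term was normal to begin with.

resulting normal form:
  refl (Eq Nat (succ (succ (succ (succ (succ (succ (succ (succ (succ zero))))))))) (succ (succ (succ (succ (succ (succ (succ (succ (succ zero)))))))))) (refl Nat (succ (succ (succ (succ (succ (succ (succ (succ (succ zero))))))))))
inferred type:
  Eq (Eq Nat (succ (succ (succ (succ (succ (succ (succ (succ (succ zero))))))))) (succ (succ (succ (succ (succ (succ (succ (succ (succ zero)))))))))) (refl Nat (succ (succ (succ (succ (succ (succ (succ (succ (succ zero)))))))))) (refl Nat (succ (succ (succ (succ (succ (succ (succ (succ (succ zero))))))))))
normal-order step count: 0
already normal: yes


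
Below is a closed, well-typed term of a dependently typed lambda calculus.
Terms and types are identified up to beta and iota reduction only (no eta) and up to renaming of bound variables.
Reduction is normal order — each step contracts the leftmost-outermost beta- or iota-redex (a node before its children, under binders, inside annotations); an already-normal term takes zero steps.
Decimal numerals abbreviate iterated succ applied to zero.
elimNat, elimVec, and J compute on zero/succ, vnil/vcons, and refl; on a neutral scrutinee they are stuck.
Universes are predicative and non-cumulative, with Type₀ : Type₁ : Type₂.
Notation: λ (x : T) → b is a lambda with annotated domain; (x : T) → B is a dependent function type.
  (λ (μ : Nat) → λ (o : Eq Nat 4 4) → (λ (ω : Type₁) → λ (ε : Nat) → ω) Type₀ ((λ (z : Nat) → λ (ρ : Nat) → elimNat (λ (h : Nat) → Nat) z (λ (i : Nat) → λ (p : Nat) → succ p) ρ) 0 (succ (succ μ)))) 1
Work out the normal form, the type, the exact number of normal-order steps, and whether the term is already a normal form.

resulting normal form:
  λ (μ : Eq Nat 4 4) → Type₀
the term's type:
  (μ : Eq Nat 4 4) → Type₁
steps to reach normal form (normal order): 3
term was already normal: no
first redex: a beta-redex


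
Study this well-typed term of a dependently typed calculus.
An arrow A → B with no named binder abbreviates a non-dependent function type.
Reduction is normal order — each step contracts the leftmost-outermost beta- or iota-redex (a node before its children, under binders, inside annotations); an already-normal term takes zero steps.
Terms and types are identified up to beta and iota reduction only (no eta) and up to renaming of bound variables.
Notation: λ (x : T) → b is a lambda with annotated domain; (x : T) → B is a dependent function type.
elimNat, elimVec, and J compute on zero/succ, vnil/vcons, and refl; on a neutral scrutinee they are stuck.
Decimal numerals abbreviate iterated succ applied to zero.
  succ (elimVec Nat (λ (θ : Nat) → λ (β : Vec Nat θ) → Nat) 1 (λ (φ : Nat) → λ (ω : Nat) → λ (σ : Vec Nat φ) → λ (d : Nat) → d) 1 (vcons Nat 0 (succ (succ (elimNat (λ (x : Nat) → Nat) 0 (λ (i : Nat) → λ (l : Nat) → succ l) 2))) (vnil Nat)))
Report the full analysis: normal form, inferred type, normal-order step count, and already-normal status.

normal form:
  2
inferred type:
  Nat
normal-order step count: 6
term was already normal: no
first contracted redex: an elimVec iota-redex


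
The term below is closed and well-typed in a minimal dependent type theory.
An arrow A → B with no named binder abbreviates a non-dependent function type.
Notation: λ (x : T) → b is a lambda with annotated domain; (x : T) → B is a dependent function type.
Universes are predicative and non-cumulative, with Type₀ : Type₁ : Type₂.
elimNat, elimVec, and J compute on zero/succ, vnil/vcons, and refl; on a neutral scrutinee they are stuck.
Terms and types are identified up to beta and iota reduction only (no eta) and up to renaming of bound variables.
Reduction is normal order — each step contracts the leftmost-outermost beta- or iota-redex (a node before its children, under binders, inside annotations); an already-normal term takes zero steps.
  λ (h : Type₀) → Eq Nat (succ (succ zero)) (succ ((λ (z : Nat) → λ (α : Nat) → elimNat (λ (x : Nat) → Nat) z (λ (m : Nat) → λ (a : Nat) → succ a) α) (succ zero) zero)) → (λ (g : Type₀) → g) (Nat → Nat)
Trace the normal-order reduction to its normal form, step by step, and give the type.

normal-order reduction:
  λ (h : Type₀) → Eq Nat (succ (succ zero)) (succ ((λ (z : Nat) → λ (α : Nat) → elimNat (λ (x : Nat) → Nat) z (λ (m : Nat) → λ (a : Nat) → succ a) α) (succ zero) zero)) → (λ (g : Type₀) → g) (Nat → Nat)
  ~> λ (h : Type₀) → Eq Nat (succ (succ zero)) (succ ((λ (z : Nat) → elimNat (λ (α : Nat) → Nat) (succ zero) (λ (x : Nat) → λ (m : Nat) → succ m) z) zero)) → (λ (a : Type₀) → a) (Nat → Nat)
  ~> λ (h : Type₀) → Eq Nat (succ (succ zero)) (succ (elimNat (λ (z : Nat) → Nat) (succ zero) (λ (α : Nat) → λ (x : Nat) → succ x) zero)) → (λ (m : Type₀) → m) (Nat → Nat)
  ~> λ (h : Type₀) → Eq Nat (succ (succ zero)) (succ (succ zero)) → (λ (z : Type₀) → z) (Nat → Nat)
  ~> λ (h : Type₀) → Eq Nat (succ (succ zero)) (succ (succ zero)) → Nat → Nat
inferred type:
  Type₀ → Type₀


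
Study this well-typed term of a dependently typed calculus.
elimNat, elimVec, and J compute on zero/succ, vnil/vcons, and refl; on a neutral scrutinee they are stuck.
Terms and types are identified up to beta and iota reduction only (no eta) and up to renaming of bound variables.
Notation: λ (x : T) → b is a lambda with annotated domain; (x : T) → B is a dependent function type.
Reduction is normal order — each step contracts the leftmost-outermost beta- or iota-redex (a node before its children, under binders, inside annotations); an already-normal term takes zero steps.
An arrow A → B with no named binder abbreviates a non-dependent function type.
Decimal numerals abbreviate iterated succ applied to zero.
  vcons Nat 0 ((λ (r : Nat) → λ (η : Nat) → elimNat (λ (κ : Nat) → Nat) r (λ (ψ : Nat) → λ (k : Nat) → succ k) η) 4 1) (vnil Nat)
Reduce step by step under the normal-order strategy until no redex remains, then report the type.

normal-order reduction:
  vcons Nat 0 ((λ (r : Nat) → λ (η : Nat) → elimNat (λ (κ : Nat) → Nat) r (λ (ψ : Nat) → λ (k : Nat) → succ k) η) 4 1) (vnil Nat)
  ~> vcons Nat 0 ((λ (r : Nat) → elimNat (λ (η : Nat) → Nat) 4 (λ (κ : Nat) → λ (ψ : Nat) → succ ψ) r) 1) (vnil Nat)
  ~> vcons Nat 0 (elimNat (λ (r : Nat) → Nat) 4 (λ (η : Nat) → λ (κ : Nat) → succ κ) 1) (vnil Nat)
  ~> vcons Nat 0 ((λ (r : Nat) → λ (η : Nat) → succ η) 0 (elimNat (λ (κ : Nat) → Nat) 4 (λ (ψ : Nat) → λ (k : Nat) → succ k) 0)) (vnil Nat)
  ~> vcons Nat 0 ((λ (r : Nat) → succ r) (elimNat (λ (η : Nat) → Nat) 4 (λ (κ : Nat) → λ (ψ : Nat) → succ ψ) 0)) (vnil Nat)
  ~> vcons Nat 0 (succ (elimNat (λ (r : Nat) → Nat) 4 (λ (η : Nat) → λ (κ : Nat) → succ κ) 0)) (vnil Nat)
  ~> vcons Nat 0 5 (vnil Nat)
type:
  Vec Nat 1


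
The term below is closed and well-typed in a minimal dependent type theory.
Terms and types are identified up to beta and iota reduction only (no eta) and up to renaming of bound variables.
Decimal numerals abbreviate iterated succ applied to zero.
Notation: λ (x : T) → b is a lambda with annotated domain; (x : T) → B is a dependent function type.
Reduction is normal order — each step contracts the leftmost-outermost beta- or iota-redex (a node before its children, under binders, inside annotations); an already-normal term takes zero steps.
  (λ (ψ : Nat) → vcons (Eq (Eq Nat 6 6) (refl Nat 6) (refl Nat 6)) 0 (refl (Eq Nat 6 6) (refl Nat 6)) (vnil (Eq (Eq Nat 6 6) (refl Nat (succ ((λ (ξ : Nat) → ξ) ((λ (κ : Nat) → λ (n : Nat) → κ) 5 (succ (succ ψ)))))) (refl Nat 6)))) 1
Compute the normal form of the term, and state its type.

reduced normal form:
  vcons (Eq (Eq Nat 6 6) (refl Nat 6) (refl Nat 6)) 0 (refl (Eq Nat 6 6) (refl Nat 6)) (vnil (Eq (Eq Nat 6 6) (refl Nat 6) (refl Nat 6)))
type:
  Vec (Eq (Eq Nat 6 6) (refl Nat 6) (refl Nat 6)) 1


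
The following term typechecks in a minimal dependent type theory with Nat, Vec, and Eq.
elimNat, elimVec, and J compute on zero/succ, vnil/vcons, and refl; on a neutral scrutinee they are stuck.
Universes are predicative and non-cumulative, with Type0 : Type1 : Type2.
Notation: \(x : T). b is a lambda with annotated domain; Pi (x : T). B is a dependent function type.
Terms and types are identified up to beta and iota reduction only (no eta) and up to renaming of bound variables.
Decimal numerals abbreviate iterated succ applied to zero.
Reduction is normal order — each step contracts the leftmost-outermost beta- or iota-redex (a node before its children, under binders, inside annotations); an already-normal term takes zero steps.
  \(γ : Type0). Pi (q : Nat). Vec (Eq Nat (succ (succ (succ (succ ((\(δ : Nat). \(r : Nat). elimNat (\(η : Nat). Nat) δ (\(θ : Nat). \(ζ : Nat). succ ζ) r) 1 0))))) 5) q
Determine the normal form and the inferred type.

resulting normal form:
  \(γ : Type0). Pi (q : Nat). Vec (Eq Nat 5 5) q
type:
  Pi (γ : Type0). Type0


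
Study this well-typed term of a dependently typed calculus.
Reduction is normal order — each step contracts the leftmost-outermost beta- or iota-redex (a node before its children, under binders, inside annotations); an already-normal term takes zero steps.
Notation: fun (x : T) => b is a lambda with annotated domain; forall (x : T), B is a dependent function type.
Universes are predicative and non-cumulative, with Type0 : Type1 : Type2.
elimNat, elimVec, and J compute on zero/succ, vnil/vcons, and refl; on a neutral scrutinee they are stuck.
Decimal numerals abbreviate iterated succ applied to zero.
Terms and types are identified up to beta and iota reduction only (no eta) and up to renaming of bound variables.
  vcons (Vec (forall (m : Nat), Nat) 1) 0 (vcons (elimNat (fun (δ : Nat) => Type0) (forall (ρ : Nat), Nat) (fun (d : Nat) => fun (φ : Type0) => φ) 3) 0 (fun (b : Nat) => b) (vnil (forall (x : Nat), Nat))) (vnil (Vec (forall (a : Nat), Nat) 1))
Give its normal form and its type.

reduced normal form:
  vcons (Vec (forall (m : Nat), Nat) 1) 0 (vcons (forall (δ : Nat), Nat) 0 (fun (ρ : Nat) => ρ) (vnil (forall (d : Nat), Nat))) (vnil (Vec (forall (φ : Nat), Nat) 1))
inferred type:
  Vec (Vec (forall (m : Nat), Nat) 1) 1
observation: normalization takes exactly 10 steps under the normal-order strategy.


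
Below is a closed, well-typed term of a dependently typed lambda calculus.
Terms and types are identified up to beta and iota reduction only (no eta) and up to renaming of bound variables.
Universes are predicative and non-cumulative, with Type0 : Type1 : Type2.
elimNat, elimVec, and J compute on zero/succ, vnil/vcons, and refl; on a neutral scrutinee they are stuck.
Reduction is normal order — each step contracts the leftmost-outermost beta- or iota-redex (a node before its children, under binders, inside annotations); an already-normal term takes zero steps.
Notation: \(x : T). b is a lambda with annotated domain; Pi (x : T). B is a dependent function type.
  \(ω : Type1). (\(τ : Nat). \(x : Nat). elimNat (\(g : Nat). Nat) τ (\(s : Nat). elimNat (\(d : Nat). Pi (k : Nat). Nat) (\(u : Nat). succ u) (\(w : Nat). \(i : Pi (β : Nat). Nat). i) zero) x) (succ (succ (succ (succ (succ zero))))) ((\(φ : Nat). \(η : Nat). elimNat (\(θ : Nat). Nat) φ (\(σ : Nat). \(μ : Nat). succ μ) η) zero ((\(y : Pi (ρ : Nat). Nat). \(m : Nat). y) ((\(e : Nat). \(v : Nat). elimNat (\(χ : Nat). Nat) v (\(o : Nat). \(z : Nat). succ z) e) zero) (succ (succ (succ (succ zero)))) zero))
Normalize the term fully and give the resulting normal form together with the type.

resulting normal form:
  \(ω : Type1). succ (succ (succ (succ (succ zero))))
the term's type:
  Pi (ω : Type1). Nat


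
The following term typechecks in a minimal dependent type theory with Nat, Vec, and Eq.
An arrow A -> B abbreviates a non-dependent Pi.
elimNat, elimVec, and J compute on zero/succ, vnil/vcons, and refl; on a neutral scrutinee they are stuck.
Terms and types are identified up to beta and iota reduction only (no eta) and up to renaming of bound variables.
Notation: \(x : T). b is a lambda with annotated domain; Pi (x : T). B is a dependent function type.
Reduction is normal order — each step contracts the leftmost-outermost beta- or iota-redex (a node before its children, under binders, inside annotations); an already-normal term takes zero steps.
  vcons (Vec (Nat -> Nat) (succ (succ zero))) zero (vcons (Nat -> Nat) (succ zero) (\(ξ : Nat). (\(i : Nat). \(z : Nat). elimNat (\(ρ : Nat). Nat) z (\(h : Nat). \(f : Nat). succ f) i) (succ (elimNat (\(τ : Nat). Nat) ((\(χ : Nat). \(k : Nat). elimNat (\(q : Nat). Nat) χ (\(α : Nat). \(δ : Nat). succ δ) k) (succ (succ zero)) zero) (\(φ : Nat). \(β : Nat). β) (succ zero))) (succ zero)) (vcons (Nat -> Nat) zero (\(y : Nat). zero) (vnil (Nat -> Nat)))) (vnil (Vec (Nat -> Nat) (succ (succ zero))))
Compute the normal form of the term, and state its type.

normal form:
  vcons (Vec (Nat -> Nat) (succ (succ zero))) zero (vcons (Nat -> Nat) (succ zero) (\(ξ : Nat). succ (succ (succ (succ zero)))) (vcons (Nat -> Nat) zero (\(i : Nat). zero) (vnil (Nat -> Nat)))) (vnil (Vec (Nat -> Nat) (succ (succ zero))))
the term's type:
  Vec (Vec (Nat -> Nat) (succ (succ zero))) (succ zero)


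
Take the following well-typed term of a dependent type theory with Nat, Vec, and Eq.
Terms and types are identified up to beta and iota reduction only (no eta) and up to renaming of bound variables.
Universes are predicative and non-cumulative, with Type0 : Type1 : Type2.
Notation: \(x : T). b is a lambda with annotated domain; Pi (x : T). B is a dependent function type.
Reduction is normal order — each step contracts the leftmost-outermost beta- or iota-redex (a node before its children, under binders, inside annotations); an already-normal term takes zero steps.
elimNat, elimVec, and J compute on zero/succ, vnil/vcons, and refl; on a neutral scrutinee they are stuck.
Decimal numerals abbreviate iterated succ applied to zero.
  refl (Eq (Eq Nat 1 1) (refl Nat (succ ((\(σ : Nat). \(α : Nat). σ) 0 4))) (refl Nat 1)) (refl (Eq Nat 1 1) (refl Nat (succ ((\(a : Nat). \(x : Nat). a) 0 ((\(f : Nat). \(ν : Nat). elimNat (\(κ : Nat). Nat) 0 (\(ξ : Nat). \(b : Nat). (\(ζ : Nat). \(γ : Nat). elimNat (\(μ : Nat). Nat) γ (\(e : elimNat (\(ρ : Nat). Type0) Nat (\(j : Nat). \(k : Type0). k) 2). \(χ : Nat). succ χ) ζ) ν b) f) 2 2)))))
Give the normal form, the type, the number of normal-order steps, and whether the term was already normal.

resulting normal form:
  refl (Eq (Eq Nat 1 1) (refl Nat 1) (refl Nat 1)) (refl (Eq Nat 1 1) (refl Nat 1))
the term's type:
  Eq (Eq (Eq Nat 1 1) (refl Nat 1) (refl Nat 1)) (refl (Eq Nat 1 1) (refl Nat 1)) (refl (Eq Nat 1 1) (refl Nat 1))
reduction steps (normal order): 4
term was already normal: no
first contracted redex: a beta-redex


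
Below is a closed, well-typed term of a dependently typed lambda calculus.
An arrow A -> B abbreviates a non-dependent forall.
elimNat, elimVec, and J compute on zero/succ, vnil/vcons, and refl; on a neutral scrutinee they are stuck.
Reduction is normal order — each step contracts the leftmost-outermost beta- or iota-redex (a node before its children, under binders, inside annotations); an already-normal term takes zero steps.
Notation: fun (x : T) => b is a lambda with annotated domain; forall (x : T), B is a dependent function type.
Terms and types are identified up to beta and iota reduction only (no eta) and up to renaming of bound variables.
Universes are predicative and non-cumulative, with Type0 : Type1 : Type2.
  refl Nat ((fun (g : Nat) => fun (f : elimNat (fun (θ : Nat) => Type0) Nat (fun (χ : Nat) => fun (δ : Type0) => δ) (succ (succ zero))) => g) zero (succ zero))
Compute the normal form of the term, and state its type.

normal form:
  refl Nat zero
inferred type:
  Eq Nat zero zero


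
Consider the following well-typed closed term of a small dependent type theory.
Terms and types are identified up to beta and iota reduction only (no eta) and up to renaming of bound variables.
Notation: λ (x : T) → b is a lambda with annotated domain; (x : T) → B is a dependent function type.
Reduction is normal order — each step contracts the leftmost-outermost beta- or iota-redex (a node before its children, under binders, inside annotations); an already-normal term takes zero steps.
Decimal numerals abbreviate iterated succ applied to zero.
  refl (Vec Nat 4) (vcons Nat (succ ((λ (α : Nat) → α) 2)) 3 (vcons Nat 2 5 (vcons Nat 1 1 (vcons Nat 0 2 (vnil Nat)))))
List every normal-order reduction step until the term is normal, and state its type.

normal-order reduction sequence:
  refl (Vec Nat 4) (vcons Nat (succ ((λ (α : Nat) → α) 2)) 3 (vcons Nat 2 5 (vcons Nat 1 1 (vcons Nat 0 2 (vnil Nat)))))
  ~> refl (Vec Nat 4) (vcons Nat 3 3 (vcons Nat 2 5 (vcons Nat 1 1 (vcons Nat 0 2 (vnil Nat)))))
the term's type:
  Eq (Vec Nat 4) (vcons Nat 3 3 (vcons Nat 2 5 (vcons Nat 1 1 (vcons Nat 0 2 (vnil Nat))))) (vcons Nat 3 3 (vcons Nat 2 5 (vcons Nat 1 1 (vcons Nat 0 2 (vnil Nat)))))


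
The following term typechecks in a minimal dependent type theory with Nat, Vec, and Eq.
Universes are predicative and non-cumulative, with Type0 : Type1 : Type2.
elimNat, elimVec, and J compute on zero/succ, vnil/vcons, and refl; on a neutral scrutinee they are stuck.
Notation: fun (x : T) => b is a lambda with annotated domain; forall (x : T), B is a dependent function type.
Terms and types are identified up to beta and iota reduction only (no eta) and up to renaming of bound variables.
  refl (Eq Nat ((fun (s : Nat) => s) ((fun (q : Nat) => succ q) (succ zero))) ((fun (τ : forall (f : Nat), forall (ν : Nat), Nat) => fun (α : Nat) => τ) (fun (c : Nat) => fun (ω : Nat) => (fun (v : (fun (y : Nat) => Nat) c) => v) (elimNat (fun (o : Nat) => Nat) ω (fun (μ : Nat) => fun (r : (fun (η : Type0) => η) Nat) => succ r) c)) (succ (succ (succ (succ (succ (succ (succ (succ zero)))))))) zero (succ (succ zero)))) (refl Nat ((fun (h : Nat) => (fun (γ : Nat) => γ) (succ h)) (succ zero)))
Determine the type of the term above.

type:
  Eq (Eq Nat (succ (succ zero)) (succ (succ zero))) (refl Nat (succ (succ zero))) (refl Nat (succ (succ zero)))


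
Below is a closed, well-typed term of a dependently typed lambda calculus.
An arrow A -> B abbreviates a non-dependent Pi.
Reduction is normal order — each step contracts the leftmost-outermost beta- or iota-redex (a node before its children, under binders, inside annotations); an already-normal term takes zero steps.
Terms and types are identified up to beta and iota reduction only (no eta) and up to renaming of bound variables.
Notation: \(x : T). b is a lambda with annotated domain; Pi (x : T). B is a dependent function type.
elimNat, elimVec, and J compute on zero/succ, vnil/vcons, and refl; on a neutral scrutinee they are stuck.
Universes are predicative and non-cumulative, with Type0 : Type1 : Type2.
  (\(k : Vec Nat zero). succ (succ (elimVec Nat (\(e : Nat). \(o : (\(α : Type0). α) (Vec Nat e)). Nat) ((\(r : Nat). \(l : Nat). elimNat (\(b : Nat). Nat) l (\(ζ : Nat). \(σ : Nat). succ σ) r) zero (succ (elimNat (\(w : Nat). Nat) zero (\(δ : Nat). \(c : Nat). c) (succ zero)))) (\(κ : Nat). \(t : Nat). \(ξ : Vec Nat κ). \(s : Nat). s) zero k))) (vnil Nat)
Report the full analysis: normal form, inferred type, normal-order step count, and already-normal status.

reduced normal form:
  succ (succ (succ zero))
the term's type:
  Nat
reduction steps (normal order): 9
already normal: no
first contracted redex: a beta-redex


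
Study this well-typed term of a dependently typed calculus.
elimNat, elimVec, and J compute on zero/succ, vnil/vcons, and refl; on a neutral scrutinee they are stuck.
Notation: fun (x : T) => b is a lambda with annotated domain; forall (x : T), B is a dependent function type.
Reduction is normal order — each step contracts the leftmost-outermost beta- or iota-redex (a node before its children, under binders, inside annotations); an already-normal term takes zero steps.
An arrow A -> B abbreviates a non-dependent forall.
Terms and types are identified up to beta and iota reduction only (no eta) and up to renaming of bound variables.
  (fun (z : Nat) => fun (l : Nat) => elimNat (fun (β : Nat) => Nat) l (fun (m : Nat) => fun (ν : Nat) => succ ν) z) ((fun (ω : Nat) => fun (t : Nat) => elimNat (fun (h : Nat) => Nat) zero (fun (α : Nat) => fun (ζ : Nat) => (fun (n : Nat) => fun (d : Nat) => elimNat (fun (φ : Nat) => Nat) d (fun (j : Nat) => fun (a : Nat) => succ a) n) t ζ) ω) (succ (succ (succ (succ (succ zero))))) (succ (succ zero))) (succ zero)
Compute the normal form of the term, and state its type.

reduced normal form:
  succ (succ (succ (succ (succ (succ (succ (succ (succ (succ (succ zero))))))))))
type:
  Nat
observation: the term reaches its normal form after 96 normal-order steps.


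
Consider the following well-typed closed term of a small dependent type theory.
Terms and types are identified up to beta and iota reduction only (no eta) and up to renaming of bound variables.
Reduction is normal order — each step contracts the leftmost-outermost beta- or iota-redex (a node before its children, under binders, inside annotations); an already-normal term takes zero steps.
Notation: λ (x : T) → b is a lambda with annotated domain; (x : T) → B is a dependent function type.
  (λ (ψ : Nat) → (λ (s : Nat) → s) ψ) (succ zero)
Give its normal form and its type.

reduced normal form:
  succ zero
inferred type:
  Nat


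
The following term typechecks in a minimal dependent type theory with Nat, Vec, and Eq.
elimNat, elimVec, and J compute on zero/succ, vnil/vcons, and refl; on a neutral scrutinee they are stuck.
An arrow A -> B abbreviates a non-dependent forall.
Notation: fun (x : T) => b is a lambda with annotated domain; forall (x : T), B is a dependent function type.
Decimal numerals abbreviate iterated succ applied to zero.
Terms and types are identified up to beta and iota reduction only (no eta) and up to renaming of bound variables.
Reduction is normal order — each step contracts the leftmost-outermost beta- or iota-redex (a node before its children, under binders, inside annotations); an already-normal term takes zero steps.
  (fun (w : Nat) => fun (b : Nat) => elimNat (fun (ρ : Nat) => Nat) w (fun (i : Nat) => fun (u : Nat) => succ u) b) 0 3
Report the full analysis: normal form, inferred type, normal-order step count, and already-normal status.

resulting normal form:
  3
the term's type:
  Nat
steps to reach normal form (normal order): 12
started in normal form: no
first contracted redex: a beta-redex


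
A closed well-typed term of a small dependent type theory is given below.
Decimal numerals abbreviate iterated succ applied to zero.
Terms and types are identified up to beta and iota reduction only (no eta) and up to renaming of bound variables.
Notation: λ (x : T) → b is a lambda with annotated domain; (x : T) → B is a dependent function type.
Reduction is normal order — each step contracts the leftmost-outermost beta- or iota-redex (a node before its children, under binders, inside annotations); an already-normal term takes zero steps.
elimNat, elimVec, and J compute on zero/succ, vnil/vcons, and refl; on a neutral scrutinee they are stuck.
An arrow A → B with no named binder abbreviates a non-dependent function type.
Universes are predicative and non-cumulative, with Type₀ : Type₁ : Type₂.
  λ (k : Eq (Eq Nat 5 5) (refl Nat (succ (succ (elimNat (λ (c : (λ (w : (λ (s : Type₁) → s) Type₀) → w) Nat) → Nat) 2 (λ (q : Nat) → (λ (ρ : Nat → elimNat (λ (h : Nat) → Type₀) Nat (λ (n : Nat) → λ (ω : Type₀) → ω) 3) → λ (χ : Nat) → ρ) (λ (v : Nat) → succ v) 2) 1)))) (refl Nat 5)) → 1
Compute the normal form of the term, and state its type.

resulting normal form:
  λ (k : Eq (Eq Nat 5 5) (refl Nat 5) (refl Nat 5)) → 1
inferred type:
  Eq (Eq Nat 5 5) (refl Nat 5) (refl Nat 5) → Nat


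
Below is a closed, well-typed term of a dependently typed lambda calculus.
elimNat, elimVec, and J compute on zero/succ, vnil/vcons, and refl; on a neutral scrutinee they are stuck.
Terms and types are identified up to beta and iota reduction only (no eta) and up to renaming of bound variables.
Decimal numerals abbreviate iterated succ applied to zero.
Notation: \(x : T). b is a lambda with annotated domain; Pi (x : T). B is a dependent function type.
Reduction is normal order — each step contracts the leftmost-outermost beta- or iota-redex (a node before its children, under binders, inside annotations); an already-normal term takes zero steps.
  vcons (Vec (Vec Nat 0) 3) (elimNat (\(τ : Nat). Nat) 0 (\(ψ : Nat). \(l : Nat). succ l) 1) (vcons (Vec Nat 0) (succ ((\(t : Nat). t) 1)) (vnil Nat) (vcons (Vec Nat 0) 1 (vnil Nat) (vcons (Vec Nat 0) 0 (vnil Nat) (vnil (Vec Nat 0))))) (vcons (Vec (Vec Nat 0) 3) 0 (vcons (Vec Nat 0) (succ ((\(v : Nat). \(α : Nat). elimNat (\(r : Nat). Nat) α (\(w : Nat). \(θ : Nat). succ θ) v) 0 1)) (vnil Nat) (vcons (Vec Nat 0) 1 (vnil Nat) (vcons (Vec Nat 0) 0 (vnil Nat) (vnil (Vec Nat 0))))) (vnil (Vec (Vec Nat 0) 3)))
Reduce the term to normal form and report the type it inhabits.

resulting normal form:
  vcons (Vec (Vec Nat 0) 3) 1 (vcons (Vec Nat 0) 2 (vnil Nat) (vcons (Vec Nat 0) 1 (vnil Nat) (vcons (Vec Nat 0) 0 (vnil Nat) (vnil (Vec Nat 0))))) (vcons (Vec (Vec Nat 0) 3) 0 (vcons (Vec Nat 0) 2 (vnil Nat) (vcons (Vec Nat 0) 1 (vnil Nat) (vcons (Vec Nat 0) 0 (vnil Nat) (vnil (Vec Nat 0))))) (vnil (Vec (Vec Nat 0) 3)))
inferred type:
  Vec (Vec (Vec Nat 0) 3) 2
observation: the first redex contracted is an elimNat iota-redex; the normal form is reached in 8 normal-order steps.


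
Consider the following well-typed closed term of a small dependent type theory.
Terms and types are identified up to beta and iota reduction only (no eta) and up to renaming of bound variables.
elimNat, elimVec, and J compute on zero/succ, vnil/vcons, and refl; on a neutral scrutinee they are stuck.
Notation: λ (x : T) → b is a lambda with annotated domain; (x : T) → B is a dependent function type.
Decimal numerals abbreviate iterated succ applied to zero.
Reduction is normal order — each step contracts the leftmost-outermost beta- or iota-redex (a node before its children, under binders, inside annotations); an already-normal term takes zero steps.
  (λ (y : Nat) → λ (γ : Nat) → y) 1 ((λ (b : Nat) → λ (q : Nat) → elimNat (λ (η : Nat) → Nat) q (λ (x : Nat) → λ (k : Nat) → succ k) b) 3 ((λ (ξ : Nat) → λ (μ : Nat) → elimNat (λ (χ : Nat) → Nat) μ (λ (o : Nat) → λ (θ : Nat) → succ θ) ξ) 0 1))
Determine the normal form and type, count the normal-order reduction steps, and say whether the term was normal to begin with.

resulting normal form:
  1
type:
  Nat
reduction steps (normal order): 2
started in normal form: no
first contracted redex: a beta-redex


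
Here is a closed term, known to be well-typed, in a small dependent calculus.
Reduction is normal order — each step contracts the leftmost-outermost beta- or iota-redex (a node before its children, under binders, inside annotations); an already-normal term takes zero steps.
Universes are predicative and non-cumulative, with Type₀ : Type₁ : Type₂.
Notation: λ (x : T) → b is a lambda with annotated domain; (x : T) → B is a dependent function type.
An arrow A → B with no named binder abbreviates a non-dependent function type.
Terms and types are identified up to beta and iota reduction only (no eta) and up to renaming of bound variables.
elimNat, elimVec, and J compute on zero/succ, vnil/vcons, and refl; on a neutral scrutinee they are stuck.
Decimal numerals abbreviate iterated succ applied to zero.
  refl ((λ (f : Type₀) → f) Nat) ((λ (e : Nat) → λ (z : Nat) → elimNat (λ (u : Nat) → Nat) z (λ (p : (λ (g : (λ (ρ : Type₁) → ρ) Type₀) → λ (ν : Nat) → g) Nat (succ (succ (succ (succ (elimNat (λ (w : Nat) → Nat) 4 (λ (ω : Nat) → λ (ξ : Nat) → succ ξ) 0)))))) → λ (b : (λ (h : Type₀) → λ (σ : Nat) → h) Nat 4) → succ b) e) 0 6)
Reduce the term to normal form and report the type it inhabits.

normal form:
  refl Nat 6
inferred type:
  Eq Nat 6 6
observation: normalization takes exactly 4 steps under the normal-order strategy.


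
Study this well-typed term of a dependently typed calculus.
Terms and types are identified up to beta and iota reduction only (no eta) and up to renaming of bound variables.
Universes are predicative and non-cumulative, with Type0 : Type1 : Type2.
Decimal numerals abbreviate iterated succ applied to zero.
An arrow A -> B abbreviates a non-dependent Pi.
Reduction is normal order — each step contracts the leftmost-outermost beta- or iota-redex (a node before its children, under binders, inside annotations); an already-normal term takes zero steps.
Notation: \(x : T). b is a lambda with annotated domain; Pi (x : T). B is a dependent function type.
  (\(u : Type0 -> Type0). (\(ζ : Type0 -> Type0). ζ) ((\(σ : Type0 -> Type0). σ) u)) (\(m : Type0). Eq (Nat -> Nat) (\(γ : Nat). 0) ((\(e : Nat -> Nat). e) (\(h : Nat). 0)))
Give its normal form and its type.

resulting normal form:
  \(u : Type0). Eq (Nat -> Nat) (\(ζ : Nat). 0) (\(σ : Nat). 0)
inferred type:
  Type0 -> Type0


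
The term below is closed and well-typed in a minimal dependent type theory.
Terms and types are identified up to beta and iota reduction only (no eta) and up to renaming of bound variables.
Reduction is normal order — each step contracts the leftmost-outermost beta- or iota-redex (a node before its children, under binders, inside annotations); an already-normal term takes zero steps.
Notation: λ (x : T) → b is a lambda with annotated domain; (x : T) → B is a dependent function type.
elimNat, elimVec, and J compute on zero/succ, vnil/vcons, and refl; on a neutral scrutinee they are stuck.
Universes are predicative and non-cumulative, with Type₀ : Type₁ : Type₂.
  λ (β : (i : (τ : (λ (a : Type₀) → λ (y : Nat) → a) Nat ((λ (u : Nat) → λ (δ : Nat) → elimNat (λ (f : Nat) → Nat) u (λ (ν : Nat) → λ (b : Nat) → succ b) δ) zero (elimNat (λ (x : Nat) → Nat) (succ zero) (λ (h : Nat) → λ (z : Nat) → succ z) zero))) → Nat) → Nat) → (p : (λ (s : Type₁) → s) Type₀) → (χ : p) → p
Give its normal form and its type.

normal form:
  λ (β : (i : (τ : Nat) → Nat) → Nat) → (a : Type₀) → (y : a) → a
the term's type:
  (β : (i : (τ : Nat) → Nat) → Nat) → Type₁
observation: reduction starts at a beta-redex, and 3 normal-order steps reach the normal form.


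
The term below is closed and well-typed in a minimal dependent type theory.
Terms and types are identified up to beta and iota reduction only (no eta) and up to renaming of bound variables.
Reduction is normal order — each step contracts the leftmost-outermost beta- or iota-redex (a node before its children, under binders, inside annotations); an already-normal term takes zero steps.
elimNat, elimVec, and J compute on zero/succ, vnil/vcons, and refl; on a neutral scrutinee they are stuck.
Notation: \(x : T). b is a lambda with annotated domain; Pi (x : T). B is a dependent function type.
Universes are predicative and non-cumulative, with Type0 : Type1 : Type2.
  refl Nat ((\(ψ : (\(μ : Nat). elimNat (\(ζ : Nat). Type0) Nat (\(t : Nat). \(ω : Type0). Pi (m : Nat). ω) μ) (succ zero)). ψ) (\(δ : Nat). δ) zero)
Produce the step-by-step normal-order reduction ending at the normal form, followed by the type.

reduction (normal order):
  refl Nat ((\(ψ : (\(μ : Nat). elimNat (\(ζ : Nat). Type0) Nat (\(t : Nat). \(ω : Type0). Pi (m : Nat). ω) μ) (succ zero)). ψ) (\(δ : Nat). δ) zero)
  ~> refl Nat ((\(ψ : Nat). ψ) zero)
  ~> refl Nat zero
inferred type:
  Eq Nat zero zero


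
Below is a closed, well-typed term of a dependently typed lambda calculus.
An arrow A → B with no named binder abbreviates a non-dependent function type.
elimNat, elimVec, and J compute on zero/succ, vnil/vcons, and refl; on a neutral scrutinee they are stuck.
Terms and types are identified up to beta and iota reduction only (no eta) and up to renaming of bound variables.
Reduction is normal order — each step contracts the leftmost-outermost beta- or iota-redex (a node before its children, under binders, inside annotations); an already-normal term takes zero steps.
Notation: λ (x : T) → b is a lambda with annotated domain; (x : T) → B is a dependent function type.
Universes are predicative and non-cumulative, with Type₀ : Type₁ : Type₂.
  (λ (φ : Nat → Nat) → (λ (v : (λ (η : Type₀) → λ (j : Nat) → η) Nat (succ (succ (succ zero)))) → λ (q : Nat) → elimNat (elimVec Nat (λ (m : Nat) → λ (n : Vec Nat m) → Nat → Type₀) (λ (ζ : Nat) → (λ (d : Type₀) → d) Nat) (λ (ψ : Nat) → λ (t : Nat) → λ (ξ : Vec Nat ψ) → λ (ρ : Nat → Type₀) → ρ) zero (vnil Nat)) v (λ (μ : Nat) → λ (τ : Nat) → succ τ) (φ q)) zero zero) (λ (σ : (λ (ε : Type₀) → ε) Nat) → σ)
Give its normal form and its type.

reduced normal form:
  zero
inferred type:
  Nat


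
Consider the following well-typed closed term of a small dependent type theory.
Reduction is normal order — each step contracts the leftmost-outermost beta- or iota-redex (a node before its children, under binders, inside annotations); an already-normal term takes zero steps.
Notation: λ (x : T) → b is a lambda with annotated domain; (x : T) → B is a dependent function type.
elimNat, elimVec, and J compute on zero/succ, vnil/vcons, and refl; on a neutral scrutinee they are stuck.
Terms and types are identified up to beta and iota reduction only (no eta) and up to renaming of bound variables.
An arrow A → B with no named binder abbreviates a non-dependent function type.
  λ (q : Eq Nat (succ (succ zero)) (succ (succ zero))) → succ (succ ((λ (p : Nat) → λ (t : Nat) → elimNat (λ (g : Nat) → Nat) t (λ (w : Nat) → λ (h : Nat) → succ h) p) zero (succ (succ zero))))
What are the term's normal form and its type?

normal form:
  λ (q : Eq Nat (succ (succ zero)) (succ (succ zero))) → succ (succ (succ (succ zero)))
type:
  Eq Nat (succ (succ zero)) (succ (succ zero)) → Nat
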